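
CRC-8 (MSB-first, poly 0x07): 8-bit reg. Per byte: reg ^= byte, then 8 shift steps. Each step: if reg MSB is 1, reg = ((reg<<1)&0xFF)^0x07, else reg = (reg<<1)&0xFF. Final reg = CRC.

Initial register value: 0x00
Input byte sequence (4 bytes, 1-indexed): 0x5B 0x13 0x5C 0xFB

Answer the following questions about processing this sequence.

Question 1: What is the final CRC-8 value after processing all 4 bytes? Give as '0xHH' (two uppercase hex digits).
Answer: 0x76

Derivation:
After byte 1 (0x5B): reg=0x86
After byte 2 (0x13): reg=0xE2
After byte 3 (0x5C): reg=0x33
After byte 4 (0xFB): reg=0x76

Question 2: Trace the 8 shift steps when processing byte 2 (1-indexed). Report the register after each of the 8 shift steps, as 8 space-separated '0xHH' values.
Answer: 0x2D 0x5A 0xB4 0x6F 0xDE 0xBB 0x71 0xE2

Derivation:
After byte 1 (0x5B): reg=0x86
Register before byte 2: 0x86
After XOR with byte 0x13: 0x95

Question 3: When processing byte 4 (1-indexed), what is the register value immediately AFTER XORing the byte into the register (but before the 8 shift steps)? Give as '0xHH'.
Answer: 0xC8

Derivation:
Register before byte 4: 0x33
Byte 4: 0xFB
0x33 XOR 0xFB = 0xC8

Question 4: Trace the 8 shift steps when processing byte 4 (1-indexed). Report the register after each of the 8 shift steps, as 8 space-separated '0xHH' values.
Answer: 0x97 0x29 0x52 0xA4 0x4F 0x9E 0x3B 0x76

Derivation:
After byte 1 (0x5B): reg=0x86
After byte 2 (0x13): reg=0xE2
After byte 3 (0x5C): reg=0x33
Register before byte 4: 0x33
After XOR with byte 0xFB: 0xC8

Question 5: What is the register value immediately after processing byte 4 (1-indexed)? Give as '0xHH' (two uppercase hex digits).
After byte 1 (0x5B): reg=0x86
After byte 2 (0x13): reg=0xE2
After byte 3 (0x5C): reg=0x33
After byte 4 (0xFB): reg=0x76

Answer: 0x76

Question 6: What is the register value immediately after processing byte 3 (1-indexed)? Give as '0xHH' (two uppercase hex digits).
After byte 1 (0x5B): reg=0x86
After byte 2 (0x13): reg=0xE2
After byte 3 (0x5C): reg=0x33

Answer: 0x33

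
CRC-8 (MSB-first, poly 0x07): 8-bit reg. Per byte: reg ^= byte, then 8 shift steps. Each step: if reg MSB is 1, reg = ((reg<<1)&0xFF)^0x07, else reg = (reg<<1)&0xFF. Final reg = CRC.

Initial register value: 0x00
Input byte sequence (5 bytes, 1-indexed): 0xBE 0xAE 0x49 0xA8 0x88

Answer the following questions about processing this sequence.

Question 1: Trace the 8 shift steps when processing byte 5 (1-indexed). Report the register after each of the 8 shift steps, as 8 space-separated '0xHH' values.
Answer: 0x0E 0x1C 0x38 0x70 0xE0 0xC7 0x89 0x15

Derivation:
After byte 1 (0xBE): reg=0x33
After byte 2 (0xAE): reg=0xDA
After byte 3 (0x49): reg=0xF0
After byte 4 (0xA8): reg=0x8F
Register before byte 5: 0x8F
After XOR with byte 0x88: 0x07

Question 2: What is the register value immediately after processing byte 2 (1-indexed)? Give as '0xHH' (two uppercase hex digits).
Answer: 0xDA

Derivation:
After byte 1 (0xBE): reg=0x33
After byte 2 (0xAE): reg=0xDA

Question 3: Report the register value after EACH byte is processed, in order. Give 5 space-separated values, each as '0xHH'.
0x33 0xDA 0xF0 0x8F 0x15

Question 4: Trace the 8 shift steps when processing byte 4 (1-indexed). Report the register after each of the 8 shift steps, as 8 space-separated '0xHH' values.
After byte 1 (0xBE): reg=0x33
After byte 2 (0xAE): reg=0xDA
After byte 3 (0x49): reg=0xF0
Register before byte 4: 0xF0
After XOR with byte 0xA8: 0x58

Answer: 0xB0 0x67 0xCE 0x9B 0x31 0x62 0xC4 0x8F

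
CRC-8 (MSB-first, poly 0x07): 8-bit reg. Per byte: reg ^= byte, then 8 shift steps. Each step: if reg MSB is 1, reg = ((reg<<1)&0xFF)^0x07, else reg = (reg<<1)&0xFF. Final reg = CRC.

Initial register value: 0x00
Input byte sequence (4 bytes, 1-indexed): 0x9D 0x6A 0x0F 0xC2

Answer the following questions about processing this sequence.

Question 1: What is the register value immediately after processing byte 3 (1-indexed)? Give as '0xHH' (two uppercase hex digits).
Answer: 0x62

Derivation:
After byte 1 (0x9D): reg=0xDA
After byte 2 (0x6A): reg=0x19
After byte 3 (0x0F): reg=0x62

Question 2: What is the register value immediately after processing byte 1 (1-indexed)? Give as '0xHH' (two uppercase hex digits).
Answer: 0xDA

Derivation:
After byte 1 (0x9D): reg=0xDA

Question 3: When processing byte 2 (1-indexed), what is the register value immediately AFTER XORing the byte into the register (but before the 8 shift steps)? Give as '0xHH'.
Register before byte 2: 0xDA
Byte 2: 0x6A
0xDA XOR 0x6A = 0xB0

Answer: 0xB0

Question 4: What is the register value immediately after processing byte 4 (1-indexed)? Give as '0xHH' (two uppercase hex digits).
Answer: 0x69

Derivation:
After byte 1 (0x9D): reg=0xDA
After byte 2 (0x6A): reg=0x19
After byte 3 (0x0F): reg=0x62
After byte 4 (0xC2): reg=0x69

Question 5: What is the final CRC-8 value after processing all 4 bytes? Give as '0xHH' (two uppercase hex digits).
After byte 1 (0x9D): reg=0xDA
After byte 2 (0x6A): reg=0x19
After byte 3 (0x0F): reg=0x62
After byte 4 (0xC2): reg=0x69

Answer: 0x69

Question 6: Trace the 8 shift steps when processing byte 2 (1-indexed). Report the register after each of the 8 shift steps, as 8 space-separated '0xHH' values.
Answer: 0x67 0xCE 0x9B 0x31 0x62 0xC4 0x8F 0x19

Derivation:
After byte 1 (0x9D): reg=0xDA
Register before byte 2: 0xDA
After XOR with byte 0x6A: 0xB0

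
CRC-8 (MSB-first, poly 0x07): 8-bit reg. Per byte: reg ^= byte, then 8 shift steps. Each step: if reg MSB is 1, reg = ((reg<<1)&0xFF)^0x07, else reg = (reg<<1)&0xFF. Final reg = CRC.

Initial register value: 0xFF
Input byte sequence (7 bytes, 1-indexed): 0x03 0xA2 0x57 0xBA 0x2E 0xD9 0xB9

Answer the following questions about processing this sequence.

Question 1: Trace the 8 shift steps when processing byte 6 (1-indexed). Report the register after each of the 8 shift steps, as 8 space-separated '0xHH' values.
Answer: 0x47 0x8E 0x1B 0x36 0x6C 0xD8 0xB7 0x69

Derivation:
After byte 1 (0x03): reg=0xFA
After byte 2 (0xA2): reg=0x8F
After byte 3 (0x57): reg=0x06
After byte 4 (0xBA): reg=0x3D
After byte 5 (0x2E): reg=0x79
Register before byte 6: 0x79
After XOR with byte 0xD9: 0xA0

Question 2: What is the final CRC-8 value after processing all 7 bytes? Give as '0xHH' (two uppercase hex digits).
After byte 1 (0x03): reg=0xFA
After byte 2 (0xA2): reg=0x8F
After byte 3 (0x57): reg=0x06
After byte 4 (0xBA): reg=0x3D
After byte 5 (0x2E): reg=0x79
After byte 6 (0xD9): reg=0x69
After byte 7 (0xB9): reg=0x3E

Answer: 0x3E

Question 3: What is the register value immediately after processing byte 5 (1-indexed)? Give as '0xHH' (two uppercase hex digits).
Answer: 0x79

Derivation:
After byte 1 (0x03): reg=0xFA
After byte 2 (0xA2): reg=0x8F
After byte 3 (0x57): reg=0x06
After byte 4 (0xBA): reg=0x3D
After byte 5 (0x2E): reg=0x79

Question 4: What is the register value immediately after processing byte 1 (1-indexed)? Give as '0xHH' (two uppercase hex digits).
After byte 1 (0x03): reg=0xFA

Answer: 0xFA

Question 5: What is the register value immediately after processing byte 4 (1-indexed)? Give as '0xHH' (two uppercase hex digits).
After byte 1 (0x03): reg=0xFA
After byte 2 (0xA2): reg=0x8F
After byte 3 (0x57): reg=0x06
After byte 4 (0xBA): reg=0x3D

Answer: 0x3D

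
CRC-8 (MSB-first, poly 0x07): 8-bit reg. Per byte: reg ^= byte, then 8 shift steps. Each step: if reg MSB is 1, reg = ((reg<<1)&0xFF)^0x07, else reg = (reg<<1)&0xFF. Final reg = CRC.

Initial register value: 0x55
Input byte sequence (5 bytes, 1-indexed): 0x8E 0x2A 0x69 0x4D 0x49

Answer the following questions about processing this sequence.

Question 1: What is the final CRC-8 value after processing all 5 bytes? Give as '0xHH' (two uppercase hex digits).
After byte 1 (0x8E): reg=0x0F
After byte 2 (0x2A): reg=0xFB
After byte 3 (0x69): reg=0xF7
After byte 4 (0x4D): reg=0x2F
After byte 5 (0x49): reg=0x35

Answer: 0x35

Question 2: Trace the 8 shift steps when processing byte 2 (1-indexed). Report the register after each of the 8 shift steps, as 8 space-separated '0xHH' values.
Answer: 0x4A 0x94 0x2F 0x5E 0xBC 0x7F 0xFE 0xFB

Derivation:
After byte 1 (0x8E): reg=0x0F
Register before byte 2: 0x0F
After XOR with byte 0x2A: 0x25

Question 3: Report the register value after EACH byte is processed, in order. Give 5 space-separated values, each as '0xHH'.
0x0F 0xFB 0xF7 0x2F 0x35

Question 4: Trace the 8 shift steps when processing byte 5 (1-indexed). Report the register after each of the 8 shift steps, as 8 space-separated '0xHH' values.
After byte 1 (0x8E): reg=0x0F
After byte 2 (0x2A): reg=0xFB
After byte 3 (0x69): reg=0xF7
After byte 4 (0x4D): reg=0x2F
Register before byte 5: 0x2F
After XOR with byte 0x49: 0x66

Answer: 0xCC 0x9F 0x39 0x72 0xE4 0xCF 0x99 0x35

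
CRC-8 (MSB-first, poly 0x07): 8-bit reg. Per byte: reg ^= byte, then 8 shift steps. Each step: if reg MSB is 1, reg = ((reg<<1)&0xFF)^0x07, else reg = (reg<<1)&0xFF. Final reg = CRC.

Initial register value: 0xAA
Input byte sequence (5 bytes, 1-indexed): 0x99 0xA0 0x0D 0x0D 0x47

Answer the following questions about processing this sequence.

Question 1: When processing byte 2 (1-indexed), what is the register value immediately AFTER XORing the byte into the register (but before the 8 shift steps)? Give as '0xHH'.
Register before byte 2: 0x99
Byte 2: 0xA0
0x99 XOR 0xA0 = 0x39

Answer: 0x39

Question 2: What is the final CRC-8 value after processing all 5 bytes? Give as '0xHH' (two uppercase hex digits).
After byte 1 (0x99): reg=0x99
After byte 2 (0xA0): reg=0xAF
After byte 3 (0x0D): reg=0x67
After byte 4 (0x0D): reg=0x11
After byte 5 (0x47): reg=0xA5

Answer: 0xA5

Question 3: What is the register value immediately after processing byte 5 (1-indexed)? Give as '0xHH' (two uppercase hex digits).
Answer: 0xA5

Derivation:
After byte 1 (0x99): reg=0x99
After byte 2 (0xA0): reg=0xAF
After byte 3 (0x0D): reg=0x67
After byte 4 (0x0D): reg=0x11
After byte 5 (0x47): reg=0xA5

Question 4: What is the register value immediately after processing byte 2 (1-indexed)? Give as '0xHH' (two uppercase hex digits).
Answer: 0xAF

Derivation:
After byte 1 (0x99): reg=0x99
After byte 2 (0xA0): reg=0xAF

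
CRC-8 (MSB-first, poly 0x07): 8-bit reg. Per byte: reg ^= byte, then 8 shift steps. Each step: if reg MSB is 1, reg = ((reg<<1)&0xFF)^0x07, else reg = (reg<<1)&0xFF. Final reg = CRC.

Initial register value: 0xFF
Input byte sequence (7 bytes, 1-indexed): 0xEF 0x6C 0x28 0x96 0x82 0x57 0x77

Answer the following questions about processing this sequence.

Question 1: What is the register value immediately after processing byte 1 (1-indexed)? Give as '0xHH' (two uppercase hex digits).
Answer: 0x70

Derivation:
After byte 1 (0xEF): reg=0x70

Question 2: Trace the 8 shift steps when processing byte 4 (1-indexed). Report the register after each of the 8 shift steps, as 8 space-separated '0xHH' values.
After byte 1 (0xEF): reg=0x70
After byte 2 (0x6C): reg=0x54
After byte 3 (0x28): reg=0x73
Register before byte 4: 0x73
After XOR with byte 0x96: 0xE5

Answer: 0xCD 0x9D 0x3D 0x7A 0xF4 0xEF 0xD9 0xB5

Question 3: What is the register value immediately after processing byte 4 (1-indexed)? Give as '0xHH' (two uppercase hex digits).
After byte 1 (0xEF): reg=0x70
After byte 2 (0x6C): reg=0x54
After byte 3 (0x28): reg=0x73
After byte 4 (0x96): reg=0xB5

Answer: 0xB5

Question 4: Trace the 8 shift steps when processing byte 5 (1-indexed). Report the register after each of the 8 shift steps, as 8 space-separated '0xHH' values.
After byte 1 (0xEF): reg=0x70
After byte 2 (0x6C): reg=0x54
After byte 3 (0x28): reg=0x73
After byte 4 (0x96): reg=0xB5
Register before byte 5: 0xB5
After XOR with byte 0x82: 0x37

Answer: 0x6E 0xDC 0xBF 0x79 0xF2 0xE3 0xC1 0x85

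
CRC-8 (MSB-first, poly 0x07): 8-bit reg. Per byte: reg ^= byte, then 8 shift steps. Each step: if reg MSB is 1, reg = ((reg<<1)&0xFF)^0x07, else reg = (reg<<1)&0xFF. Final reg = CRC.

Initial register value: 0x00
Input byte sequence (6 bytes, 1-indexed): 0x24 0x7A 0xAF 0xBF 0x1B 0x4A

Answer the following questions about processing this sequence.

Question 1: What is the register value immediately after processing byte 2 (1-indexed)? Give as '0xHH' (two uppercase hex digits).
Answer: 0x9B

Derivation:
After byte 1 (0x24): reg=0xFC
After byte 2 (0x7A): reg=0x9B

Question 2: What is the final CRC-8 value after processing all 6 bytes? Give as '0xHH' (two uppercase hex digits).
After byte 1 (0x24): reg=0xFC
After byte 2 (0x7A): reg=0x9B
After byte 3 (0xAF): reg=0x8C
After byte 4 (0xBF): reg=0x99
After byte 5 (0x1B): reg=0x87
After byte 6 (0x4A): reg=0x6D

Answer: 0x6D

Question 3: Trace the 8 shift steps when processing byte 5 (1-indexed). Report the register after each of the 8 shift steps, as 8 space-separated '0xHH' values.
After byte 1 (0x24): reg=0xFC
After byte 2 (0x7A): reg=0x9B
After byte 3 (0xAF): reg=0x8C
After byte 4 (0xBF): reg=0x99
Register before byte 5: 0x99
After XOR with byte 0x1B: 0x82

Answer: 0x03 0x06 0x0C 0x18 0x30 0x60 0xC0 0x87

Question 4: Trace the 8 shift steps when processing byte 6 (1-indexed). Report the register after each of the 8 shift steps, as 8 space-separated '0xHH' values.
After byte 1 (0x24): reg=0xFC
After byte 2 (0x7A): reg=0x9B
After byte 3 (0xAF): reg=0x8C
After byte 4 (0xBF): reg=0x99
After byte 5 (0x1B): reg=0x87
Register before byte 6: 0x87
After XOR with byte 0x4A: 0xCD

Answer: 0x9D 0x3D 0x7A 0xF4 0xEF 0xD9 0xB5 0x6D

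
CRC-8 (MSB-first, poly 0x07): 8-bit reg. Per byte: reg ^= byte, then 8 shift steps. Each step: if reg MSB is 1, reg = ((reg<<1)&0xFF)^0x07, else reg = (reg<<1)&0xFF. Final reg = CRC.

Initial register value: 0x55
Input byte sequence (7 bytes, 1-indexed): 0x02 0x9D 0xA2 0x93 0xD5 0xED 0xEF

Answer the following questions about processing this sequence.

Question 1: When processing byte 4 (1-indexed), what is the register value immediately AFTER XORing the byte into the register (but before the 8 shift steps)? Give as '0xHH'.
Answer: 0xCE

Derivation:
Register before byte 4: 0x5D
Byte 4: 0x93
0x5D XOR 0x93 = 0xCE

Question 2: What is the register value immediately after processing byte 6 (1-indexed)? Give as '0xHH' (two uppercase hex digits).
After byte 1 (0x02): reg=0xA2
After byte 2 (0x9D): reg=0xBD
After byte 3 (0xA2): reg=0x5D
After byte 4 (0x93): reg=0x64
After byte 5 (0xD5): reg=0x1E
After byte 6 (0xED): reg=0xD7

Answer: 0xD7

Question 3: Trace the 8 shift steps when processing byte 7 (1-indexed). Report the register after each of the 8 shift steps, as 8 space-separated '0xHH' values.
After byte 1 (0x02): reg=0xA2
After byte 2 (0x9D): reg=0xBD
After byte 3 (0xA2): reg=0x5D
After byte 4 (0x93): reg=0x64
After byte 5 (0xD5): reg=0x1E
After byte 6 (0xED): reg=0xD7
Register before byte 7: 0xD7
After XOR with byte 0xEF: 0x38

Answer: 0x70 0xE0 0xC7 0x89 0x15 0x2A 0x54 0xA8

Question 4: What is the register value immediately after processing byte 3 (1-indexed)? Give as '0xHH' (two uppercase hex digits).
Answer: 0x5D

Derivation:
After byte 1 (0x02): reg=0xA2
After byte 2 (0x9D): reg=0xBD
After byte 3 (0xA2): reg=0x5D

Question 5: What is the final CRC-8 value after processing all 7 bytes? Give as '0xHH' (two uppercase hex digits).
Answer: 0xA8

Derivation:
After byte 1 (0x02): reg=0xA2
After byte 2 (0x9D): reg=0xBD
After byte 3 (0xA2): reg=0x5D
After byte 4 (0x93): reg=0x64
After byte 5 (0xD5): reg=0x1E
After byte 6 (0xED): reg=0xD7
After byte 7 (0xEF): reg=0xA8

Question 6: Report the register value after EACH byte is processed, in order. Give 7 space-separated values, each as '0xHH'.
0xA2 0xBD 0x5D 0x64 0x1E 0xD7 0xA8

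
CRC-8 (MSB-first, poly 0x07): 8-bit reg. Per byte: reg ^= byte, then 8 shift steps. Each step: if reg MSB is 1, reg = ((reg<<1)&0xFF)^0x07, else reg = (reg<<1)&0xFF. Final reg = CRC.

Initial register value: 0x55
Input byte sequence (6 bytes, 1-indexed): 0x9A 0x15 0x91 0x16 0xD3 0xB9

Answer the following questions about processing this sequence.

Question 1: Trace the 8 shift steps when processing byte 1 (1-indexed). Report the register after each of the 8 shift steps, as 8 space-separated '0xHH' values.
Answer: 0x99 0x35 0x6A 0xD4 0xAF 0x59 0xB2 0x63

Derivation:
Register before byte 1: 0x55
After XOR with byte 0x9A: 0xCF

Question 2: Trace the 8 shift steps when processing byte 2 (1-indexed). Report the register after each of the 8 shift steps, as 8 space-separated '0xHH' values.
Answer: 0xEC 0xDF 0xB9 0x75 0xEA 0xD3 0xA1 0x45

Derivation:
After byte 1 (0x9A): reg=0x63
Register before byte 2: 0x63
After XOR with byte 0x15: 0x76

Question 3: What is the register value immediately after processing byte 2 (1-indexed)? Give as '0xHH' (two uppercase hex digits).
Answer: 0x45

Derivation:
After byte 1 (0x9A): reg=0x63
After byte 2 (0x15): reg=0x45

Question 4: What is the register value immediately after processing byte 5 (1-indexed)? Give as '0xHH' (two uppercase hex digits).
Answer: 0x9A

Derivation:
After byte 1 (0x9A): reg=0x63
After byte 2 (0x15): reg=0x45
After byte 3 (0x91): reg=0x22
After byte 4 (0x16): reg=0x8C
After byte 5 (0xD3): reg=0x9A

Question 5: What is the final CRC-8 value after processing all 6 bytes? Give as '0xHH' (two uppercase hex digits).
After byte 1 (0x9A): reg=0x63
After byte 2 (0x15): reg=0x45
After byte 3 (0x91): reg=0x22
After byte 4 (0x16): reg=0x8C
After byte 5 (0xD3): reg=0x9A
After byte 6 (0xB9): reg=0xE9

Answer: 0xE9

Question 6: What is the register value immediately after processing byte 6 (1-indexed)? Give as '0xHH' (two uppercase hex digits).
After byte 1 (0x9A): reg=0x63
After byte 2 (0x15): reg=0x45
After byte 3 (0x91): reg=0x22
After byte 4 (0x16): reg=0x8C
After byte 5 (0xD3): reg=0x9A
After byte 6 (0xB9): reg=0xE9

Answer: 0xE9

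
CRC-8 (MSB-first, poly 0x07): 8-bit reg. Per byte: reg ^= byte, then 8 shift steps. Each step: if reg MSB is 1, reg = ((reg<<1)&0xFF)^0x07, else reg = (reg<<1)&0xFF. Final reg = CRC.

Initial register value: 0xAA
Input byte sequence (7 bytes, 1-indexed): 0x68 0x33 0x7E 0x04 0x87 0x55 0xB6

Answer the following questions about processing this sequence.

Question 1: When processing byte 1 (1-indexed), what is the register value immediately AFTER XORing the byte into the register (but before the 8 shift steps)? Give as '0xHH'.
Answer: 0xC2

Derivation:
Register before byte 1: 0xAA
Byte 1: 0x68
0xAA XOR 0x68 = 0xC2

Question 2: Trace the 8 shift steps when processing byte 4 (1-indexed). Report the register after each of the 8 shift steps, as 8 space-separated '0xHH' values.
Answer: 0xCF 0x99 0x35 0x6A 0xD4 0xAF 0x59 0xB2

Derivation:
After byte 1 (0x68): reg=0x40
After byte 2 (0x33): reg=0x5E
After byte 3 (0x7E): reg=0xE0
Register before byte 4: 0xE0
After XOR with byte 0x04: 0xE4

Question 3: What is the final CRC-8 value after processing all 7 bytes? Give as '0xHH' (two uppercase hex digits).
Answer: 0x67

Derivation:
After byte 1 (0x68): reg=0x40
After byte 2 (0x33): reg=0x5E
After byte 3 (0x7E): reg=0xE0
After byte 4 (0x04): reg=0xB2
After byte 5 (0x87): reg=0x8B
After byte 6 (0x55): reg=0x14
After byte 7 (0xB6): reg=0x67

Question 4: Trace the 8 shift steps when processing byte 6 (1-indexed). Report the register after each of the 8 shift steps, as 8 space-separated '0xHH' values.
Answer: 0xBB 0x71 0xE2 0xC3 0x81 0x05 0x0A 0x14

Derivation:
After byte 1 (0x68): reg=0x40
After byte 2 (0x33): reg=0x5E
After byte 3 (0x7E): reg=0xE0
After byte 4 (0x04): reg=0xB2
After byte 5 (0x87): reg=0x8B
Register before byte 6: 0x8B
After XOR with byte 0x55: 0xDE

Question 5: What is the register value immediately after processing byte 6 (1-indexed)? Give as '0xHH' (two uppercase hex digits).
After byte 1 (0x68): reg=0x40
After byte 2 (0x33): reg=0x5E
After byte 3 (0x7E): reg=0xE0
After byte 4 (0x04): reg=0xB2
After byte 5 (0x87): reg=0x8B
After byte 6 (0x55): reg=0x14

Answer: 0x14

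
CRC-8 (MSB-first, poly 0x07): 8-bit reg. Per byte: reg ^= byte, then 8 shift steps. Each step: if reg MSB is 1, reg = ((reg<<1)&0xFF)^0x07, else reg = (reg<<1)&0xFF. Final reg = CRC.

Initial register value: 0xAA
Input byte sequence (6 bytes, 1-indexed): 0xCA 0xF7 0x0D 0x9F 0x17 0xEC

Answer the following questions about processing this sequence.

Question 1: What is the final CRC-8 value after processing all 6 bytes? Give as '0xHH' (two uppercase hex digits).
Answer: 0xCB

Derivation:
After byte 1 (0xCA): reg=0x27
After byte 2 (0xF7): reg=0x3E
After byte 3 (0x0D): reg=0x99
After byte 4 (0x9F): reg=0x12
After byte 5 (0x17): reg=0x1B
After byte 6 (0xEC): reg=0xCB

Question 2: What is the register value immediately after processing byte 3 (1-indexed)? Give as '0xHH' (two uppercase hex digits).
Answer: 0x99

Derivation:
After byte 1 (0xCA): reg=0x27
After byte 2 (0xF7): reg=0x3E
After byte 3 (0x0D): reg=0x99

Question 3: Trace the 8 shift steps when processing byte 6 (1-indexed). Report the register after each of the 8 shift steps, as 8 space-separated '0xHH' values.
After byte 1 (0xCA): reg=0x27
After byte 2 (0xF7): reg=0x3E
After byte 3 (0x0D): reg=0x99
After byte 4 (0x9F): reg=0x12
After byte 5 (0x17): reg=0x1B
Register before byte 6: 0x1B
After XOR with byte 0xEC: 0xF7

Answer: 0xE9 0xD5 0xAD 0x5D 0xBA 0x73 0xE6 0xCB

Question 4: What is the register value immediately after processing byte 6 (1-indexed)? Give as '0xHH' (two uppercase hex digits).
After byte 1 (0xCA): reg=0x27
After byte 2 (0xF7): reg=0x3E
After byte 3 (0x0D): reg=0x99
After byte 4 (0x9F): reg=0x12
After byte 5 (0x17): reg=0x1B
After byte 6 (0xEC): reg=0xCB

Answer: 0xCB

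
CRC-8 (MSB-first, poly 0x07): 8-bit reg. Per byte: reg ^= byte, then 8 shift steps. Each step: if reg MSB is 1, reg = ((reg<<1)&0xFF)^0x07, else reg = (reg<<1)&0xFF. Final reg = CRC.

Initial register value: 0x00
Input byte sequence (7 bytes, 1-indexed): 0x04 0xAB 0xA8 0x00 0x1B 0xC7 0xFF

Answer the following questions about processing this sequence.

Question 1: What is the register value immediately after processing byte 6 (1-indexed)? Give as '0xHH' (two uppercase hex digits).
Answer: 0x3C

Derivation:
After byte 1 (0x04): reg=0x1C
After byte 2 (0xAB): reg=0x0C
After byte 3 (0xA8): reg=0x75
After byte 4 (0x00): reg=0x4C
After byte 5 (0x1B): reg=0xA2
After byte 6 (0xC7): reg=0x3C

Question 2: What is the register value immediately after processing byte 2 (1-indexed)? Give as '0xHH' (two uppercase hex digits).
After byte 1 (0x04): reg=0x1C
After byte 2 (0xAB): reg=0x0C

Answer: 0x0C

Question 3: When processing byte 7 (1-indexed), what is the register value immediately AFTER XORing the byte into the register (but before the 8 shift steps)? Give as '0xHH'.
Answer: 0xC3

Derivation:
Register before byte 7: 0x3C
Byte 7: 0xFF
0x3C XOR 0xFF = 0xC3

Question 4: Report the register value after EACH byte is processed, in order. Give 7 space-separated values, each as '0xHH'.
0x1C 0x0C 0x75 0x4C 0xA2 0x3C 0x47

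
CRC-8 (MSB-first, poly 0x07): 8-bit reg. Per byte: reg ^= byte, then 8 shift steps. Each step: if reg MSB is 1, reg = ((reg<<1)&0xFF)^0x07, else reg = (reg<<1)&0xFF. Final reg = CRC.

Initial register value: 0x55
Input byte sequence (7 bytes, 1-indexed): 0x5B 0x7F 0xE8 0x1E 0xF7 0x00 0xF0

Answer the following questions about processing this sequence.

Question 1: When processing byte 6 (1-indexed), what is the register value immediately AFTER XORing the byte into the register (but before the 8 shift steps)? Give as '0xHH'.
Register before byte 6: 0x67
Byte 6: 0x00
0x67 XOR 0x00 = 0x67

Answer: 0x67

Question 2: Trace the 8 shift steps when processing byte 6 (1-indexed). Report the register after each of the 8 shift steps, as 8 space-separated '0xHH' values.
Answer: 0xCE 0x9B 0x31 0x62 0xC4 0x8F 0x19 0x32

Derivation:
After byte 1 (0x5B): reg=0x2A
After byte 2 (0x7F): reg=0xAC
After byte 3 (0xE8): reg=0xDB
After byte 4 (0x1E): reg=0x55
After byte 5 (0xF7): reg=0x67
Register before byte 6: 0x67
After XOR with byte 0x00: 0x67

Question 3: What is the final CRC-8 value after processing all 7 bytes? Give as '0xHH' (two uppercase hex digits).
After byte 1 (0x5B): reg=0x2A
After byte 2 (0x7F): reg=0xAC
After byte 3 (0xE8): reg=0xDB
After byte 4 (0x1E): reg=0x55
After byte 5 (0xF7): reg=0x67
After byte 6 (0x00): reg=0x32
After byte 7 (0xF0): reg=0x40

Answer: 0x40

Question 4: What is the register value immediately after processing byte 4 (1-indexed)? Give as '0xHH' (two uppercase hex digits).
After byte 1 (0x5B): reg=0x2A
After byte 2 (0x7F): reg=0xAC
After byte 3 (0xE8): reg=0xDB
After byte 4 (0x1E): reg=0x55

Answer: 0x55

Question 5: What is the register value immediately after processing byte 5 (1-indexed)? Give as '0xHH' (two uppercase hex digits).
Answer: 0x67

Derivation:
After byte 1 (0x5B): reg=0x2A
After byte 2 (0x7F): reg=0xAC
After byte 3 (0xE8): reg=0xDB
After byte 4 (0x1E): reg=0x55
After byte 5 (0xF7): reg=0x67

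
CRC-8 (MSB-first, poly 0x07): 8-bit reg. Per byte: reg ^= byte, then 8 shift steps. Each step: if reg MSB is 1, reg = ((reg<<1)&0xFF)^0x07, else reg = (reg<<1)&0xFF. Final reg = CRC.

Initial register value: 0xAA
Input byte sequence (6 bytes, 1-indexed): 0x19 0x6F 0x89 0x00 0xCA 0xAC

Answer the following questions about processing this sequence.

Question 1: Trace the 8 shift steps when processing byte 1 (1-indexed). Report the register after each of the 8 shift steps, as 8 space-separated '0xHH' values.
Answer: 0x61 0xC2 0x83 0x01 0x02 0x04 0x08 0x10

Derivation:
Register before byte 1: 0xAA
After XOR with byte 0x19: 0xB3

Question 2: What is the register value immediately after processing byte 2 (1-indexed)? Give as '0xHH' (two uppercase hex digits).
After byte 1 (0x19): reg=0x10
After byte 2 (0x6F): reg=0x7A

Answer: 0x7A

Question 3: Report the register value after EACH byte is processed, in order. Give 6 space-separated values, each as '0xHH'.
0x10 0x7A 0xD7 0x2B 0xA9 0x1B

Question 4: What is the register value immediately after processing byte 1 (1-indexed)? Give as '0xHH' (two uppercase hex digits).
Answer: 0x10

Derivation:
After byte 1 (0x19): reg=0x10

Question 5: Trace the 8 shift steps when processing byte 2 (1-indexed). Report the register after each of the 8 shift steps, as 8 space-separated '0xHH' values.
After byte 1 (0x19): reg=0x10
Register before byte 2: 0x10
After XOR with byte 0x6F: 0x7F

Answer: 0xFE 0xFB 0xF1 0xE5 0xCD 0x9D 0x3D 0x7A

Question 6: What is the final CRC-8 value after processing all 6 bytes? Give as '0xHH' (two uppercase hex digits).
After byte 1 (0x19): reg=0x10
After byte 2 (0x6F): reg=0x7A
After byte 3 (0x89): reg=0xD7
After byte 4 (0x00): reg=0x2B
After byte 5 (0xCA): reg=0xA9
After byte 6 (0xAC): reg=0x1B

Answer: 0x1B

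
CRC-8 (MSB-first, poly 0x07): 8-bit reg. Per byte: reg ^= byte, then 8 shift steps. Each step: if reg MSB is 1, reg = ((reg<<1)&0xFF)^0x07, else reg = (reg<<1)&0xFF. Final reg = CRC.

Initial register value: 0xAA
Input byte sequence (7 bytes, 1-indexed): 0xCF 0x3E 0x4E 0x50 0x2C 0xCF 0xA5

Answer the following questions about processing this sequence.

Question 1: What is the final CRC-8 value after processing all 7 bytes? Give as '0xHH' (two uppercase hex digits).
After byte 1 (0xCF): reg=0x3C
After byte 2 (0x3E): reg=0x0E
After byte 3 (0x4E): reg=0xC7
After byte 4 (0x50): reg=0xEC
After byte 5 (0x2C): reg=0x4E
After byte 6 (0xCF): reg=0x8E
After byte 7 (0xA5): reg=0xD1

Answer: 0xD1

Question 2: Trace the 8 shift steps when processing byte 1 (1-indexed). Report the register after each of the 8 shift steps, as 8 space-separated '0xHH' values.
Answer: 0xCA 0x93 0x21 0x42 0x84 0x0F 0x1E 0x3C

Derivation:
Register before byte 1: 0xAA
After XOR with byte 0xCF: 0x65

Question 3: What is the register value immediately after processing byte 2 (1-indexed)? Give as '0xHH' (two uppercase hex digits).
After byte 1 (0xCF): reg=0x3C
After byte 2 (0x3E): reg=0x0E

Answer: 0x0E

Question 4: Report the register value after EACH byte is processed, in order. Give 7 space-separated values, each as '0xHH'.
0x3C 0x0E 0xC7 0xEC 0x4E 0x8E 0xD1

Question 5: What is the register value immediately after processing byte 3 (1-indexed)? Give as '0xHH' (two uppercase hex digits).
Answer: 0xC7

Derivation:
After byte 1 (0xCF): reg=0x3C
After byte 2 (0x3E): reg=0x0E
After byte 3 (0x4E): reg=0xC7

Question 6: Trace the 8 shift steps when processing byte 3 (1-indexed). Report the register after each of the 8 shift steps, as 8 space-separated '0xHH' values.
Answer: 0x80 0x07 0x0E 0x1C 0x38 0x70 0xE0 0xC7

Derivation:
After byte 1 (0xCF): reg=0x3C
After byte 2 (0x3E): reg=0x0E
Register before byte 3: 0x0E
After XOR with byte 0x4E: 0x40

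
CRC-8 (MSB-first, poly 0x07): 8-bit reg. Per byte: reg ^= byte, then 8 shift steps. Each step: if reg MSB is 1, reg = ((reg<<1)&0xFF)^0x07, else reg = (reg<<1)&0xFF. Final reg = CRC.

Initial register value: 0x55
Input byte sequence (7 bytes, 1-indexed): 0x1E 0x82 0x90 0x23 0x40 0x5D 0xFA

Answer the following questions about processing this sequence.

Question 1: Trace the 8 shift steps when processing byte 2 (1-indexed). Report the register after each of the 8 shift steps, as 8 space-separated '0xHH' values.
After byte 1 (0x1E): reg=0xF6
Register before byte 2: 0xF6
After XOR with byte 0x82: 0x74

Answer: 0xE8 0xD7 0xA9 0x55 0xAA 0x53 0xA6 0x4B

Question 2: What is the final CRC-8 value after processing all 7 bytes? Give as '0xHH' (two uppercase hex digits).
Answer: 0xAD

Derivation:
After byte 1 (0x1E): reg=0xF6
After byte 2 (0x82): reg=0x4B
After byte 3 (0x90): reg=0x0F
After byte 4 (0x23): reg=0xC4
After byte 5 (0x40): reg=0x95
After byte 6 (0x5D): reg=0x76
After byte 7 (0xFA): reg=0xAD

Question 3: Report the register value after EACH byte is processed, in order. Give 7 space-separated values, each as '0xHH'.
0xF6 0x4B 0x0F 0xC4 0x95 0x76 0xAD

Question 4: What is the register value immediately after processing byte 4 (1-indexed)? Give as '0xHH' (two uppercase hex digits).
After byte 1 (0x1E): reg=0xF6
After byte 2 (0x82): reg=0x4B
After byte 3 (0x90): reg=0x0F
After byte 4 (0x23): reg=0xC4

Answer: 0xC4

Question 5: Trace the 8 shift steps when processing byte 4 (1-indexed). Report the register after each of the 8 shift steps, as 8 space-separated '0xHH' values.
Answer: 0x58 0xB0 0x67 0xCE 0x9B 0x31 0x62 0xC4

Derivation:
After byte 1 (0x1E): reg=0xF6
After byte 2 (0x82): reg=0x4B
After byte 3 (0x90): reg=0x0F
Register before byte 4: 0x0F
After XOR with byte 0x23: 0x2C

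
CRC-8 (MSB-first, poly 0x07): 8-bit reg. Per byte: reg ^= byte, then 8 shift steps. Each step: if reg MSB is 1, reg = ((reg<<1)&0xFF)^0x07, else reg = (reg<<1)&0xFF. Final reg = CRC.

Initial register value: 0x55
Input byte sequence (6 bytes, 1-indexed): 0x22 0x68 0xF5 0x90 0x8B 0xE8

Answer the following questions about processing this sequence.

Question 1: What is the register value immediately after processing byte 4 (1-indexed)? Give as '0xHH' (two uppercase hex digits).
Answer: 0x68

Derivation:
After byte 1 (0x22): reg=0x42
After byte 2 (0x68): reg=0xD6
After byte 3 (0xF5): reg=0xE9
After byte 4 (0x90): reg=0x68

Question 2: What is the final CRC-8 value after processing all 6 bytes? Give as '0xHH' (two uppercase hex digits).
After byte 1 (0x22): reg=0x42
After byte 2 (0x68): reg=0xD6
After byte 3 (0xF5): reg=0xE9
After byte 4 (0x90): reg=0x68
After byte 5 (0x8B): reg=0xA7
After byte 6 (0xE8): reg=0xEA

Answer: 0xEA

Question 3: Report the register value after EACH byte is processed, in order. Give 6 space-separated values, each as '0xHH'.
0x42 0xD6 0xE9 0x68 0xA7 0xEA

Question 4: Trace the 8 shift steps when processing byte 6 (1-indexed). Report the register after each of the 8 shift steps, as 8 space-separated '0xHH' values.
After byte 1 (0x22): reg=0x42
After byte 2 (0x68): reg=0xD6
After byte 3 (0xF5): reg=0xE9
After byte 4 (0x90): reg=0x68
After byte 5 (0x8B): reg=0xA7
Register before byte 6: 0xA7
After XOR with byte 0xE8: 0x4F

Answer: 0x9E 0x3B 0x76 0xEC 0xDF 0xB9 0x75 0xEA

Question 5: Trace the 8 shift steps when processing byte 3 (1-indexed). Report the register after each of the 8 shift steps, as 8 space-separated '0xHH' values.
After byte 1 (0x22): reg=0x42
After byte 2 (0x68): reg=0xD6
Register before byte 3: 0xD6
After XOR with byte 0xF5: 0x23

Answer: 0x46 0x8C 0x1F 0x3E 0x7C 0xF8 0xF7 0xE9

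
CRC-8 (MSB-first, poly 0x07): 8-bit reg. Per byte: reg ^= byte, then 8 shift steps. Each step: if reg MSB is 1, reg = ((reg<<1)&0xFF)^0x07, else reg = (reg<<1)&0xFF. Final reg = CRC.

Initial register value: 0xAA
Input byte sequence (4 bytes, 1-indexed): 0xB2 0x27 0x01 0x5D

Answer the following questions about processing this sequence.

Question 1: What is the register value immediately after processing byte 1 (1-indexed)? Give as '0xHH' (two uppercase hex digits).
After byte 1 (0xB2): reg=0x48

Answer: 0x48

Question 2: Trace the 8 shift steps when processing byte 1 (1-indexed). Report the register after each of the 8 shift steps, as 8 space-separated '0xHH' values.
Register before byte 1: 0xAA
After XOR with byte 0xB2: 0x18

Answer: 0x30 0x60 0xC0 0x87 0x09 0x12 0x24 0x48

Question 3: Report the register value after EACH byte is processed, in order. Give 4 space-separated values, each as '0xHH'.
0x48 0x0A 0x31 0x03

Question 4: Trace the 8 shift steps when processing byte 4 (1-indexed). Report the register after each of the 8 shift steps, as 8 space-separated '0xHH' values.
Answer: 0xD8 0xB7 0x69 0xD2 0xA3 0x41 0x82 0x03

Derivation:
After byte 1 (0xB2): reg=0x48
After byte 2 (0x27): reg=0x0A
After byte 3 (0x01): reg=0x31
Register before byte 4: 0x31
After XOR with byte 0x5D: 0x6C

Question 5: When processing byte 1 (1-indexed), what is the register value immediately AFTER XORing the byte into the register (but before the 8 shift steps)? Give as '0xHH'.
Answer: 0x18

Derivation:
Register before byte 1: 0xAA
Byte 1: 0xB2
0xAA XOR 0xB2 = 0x18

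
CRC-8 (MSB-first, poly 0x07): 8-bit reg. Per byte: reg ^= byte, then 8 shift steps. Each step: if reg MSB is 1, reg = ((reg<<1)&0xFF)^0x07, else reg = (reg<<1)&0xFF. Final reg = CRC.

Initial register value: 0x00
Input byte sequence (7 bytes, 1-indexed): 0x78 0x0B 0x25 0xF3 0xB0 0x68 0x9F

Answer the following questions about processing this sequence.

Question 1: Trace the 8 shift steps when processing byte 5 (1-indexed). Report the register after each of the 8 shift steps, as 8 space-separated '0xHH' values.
Answer: 0xCB 0x91 0x25 0x4A 0x94 0x2F 0x5E 0xBC

Derivation:
After byte 1 (0x78): reg=0x6F
After byte 2 (0x0B): reg=0x3B
After byte 3 (0x25): reg=0x5A
After byte 4 (0xF3): reg=0x56
Register before byte 5: 0x56
After XOR with byte 0xB0: 0xE6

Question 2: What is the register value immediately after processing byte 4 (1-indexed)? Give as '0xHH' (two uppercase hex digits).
After byte 1 (0x78): reg=0x6F
After byte 2 (0x0B): reg=0x3B
After byte 3 (0x25): reg=0x5A
After byte 4 (0xF3): reg=0x56

Answer: 0x56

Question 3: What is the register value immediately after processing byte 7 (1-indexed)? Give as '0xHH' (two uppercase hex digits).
After byte 1 (0x78): reg=0x6F
After byte 2 (0x0B): reg=0x3B
After byte 3 (0x25): reg=0x5A
After byte 4 (0xF3): reg=0x56
After byte 5 (0xB0): reg=0xBC
After byte 6 (0x68): reg=0x22
After byte 7 (0x9F): reg=0x3A

Answer: 0x3A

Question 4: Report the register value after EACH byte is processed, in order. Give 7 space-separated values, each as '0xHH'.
0x6F 0x3B 0x5A 0x56 0xBC 0x22 0x3A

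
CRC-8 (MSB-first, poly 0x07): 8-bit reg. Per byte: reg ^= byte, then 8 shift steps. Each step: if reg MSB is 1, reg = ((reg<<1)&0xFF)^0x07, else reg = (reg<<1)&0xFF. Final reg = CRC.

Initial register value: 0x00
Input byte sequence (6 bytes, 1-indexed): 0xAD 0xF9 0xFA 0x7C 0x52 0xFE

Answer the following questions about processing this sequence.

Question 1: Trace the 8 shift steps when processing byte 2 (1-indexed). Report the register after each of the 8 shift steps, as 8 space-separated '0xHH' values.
Answer: 0x61 0xC2 0x83 0x01 0x02 0x04 0x08 0x10

Derivation:
After byte 1 (0xAD): reg=0x4A
Register before byte 2: 0x4A
After XOR with byte 0xF9: 0xB3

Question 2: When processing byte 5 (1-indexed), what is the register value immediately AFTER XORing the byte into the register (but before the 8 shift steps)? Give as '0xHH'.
Register before byte 5: 0xB2
Byte 5: 0x52
0xB2 XOR 0x52 = 0xE0

Answer: 0xE0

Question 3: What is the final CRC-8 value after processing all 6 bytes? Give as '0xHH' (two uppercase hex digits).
After byte 1 (0xAD): reg=0x4A
After byte 2 (0xF9): reg=0x10
After byte 3 (0xFA): reg=0x98
After byte 4 (0x7C): reg=0xB2
After byte 5 (0x52): reg=0xAE
After byte 6 (0xFE): reg=0xB7

Answer: 0xB7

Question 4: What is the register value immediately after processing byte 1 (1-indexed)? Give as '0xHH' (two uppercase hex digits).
After byte 1 (0xAD): reg=0x4A

Answer: 0x4A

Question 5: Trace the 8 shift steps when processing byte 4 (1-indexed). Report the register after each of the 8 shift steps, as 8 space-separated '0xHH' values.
Answer: 0xCF 0x99 0x35 0x6A 0xD4 0xAF 0x59 0xB2

Derivation:
After byte 1 (0xAD): reg=0x4A
After byte 2 (0xF9): reg=0x10
After byte 3 (0xFA): reg=0x98
Register before byte 4: 0x98
After XOR with byte 0x7C: 0xE4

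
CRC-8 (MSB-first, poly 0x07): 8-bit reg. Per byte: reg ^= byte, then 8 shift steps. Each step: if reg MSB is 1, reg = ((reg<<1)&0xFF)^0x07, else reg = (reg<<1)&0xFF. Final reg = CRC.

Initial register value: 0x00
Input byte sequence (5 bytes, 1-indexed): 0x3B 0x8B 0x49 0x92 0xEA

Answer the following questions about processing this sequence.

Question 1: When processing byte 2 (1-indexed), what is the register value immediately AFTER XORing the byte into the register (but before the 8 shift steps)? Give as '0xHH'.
Answer: 0x2A

Derivation:
Register before byte 2: 0xA1
Byte 2: 0x8B
0xA1 XOR 0x8B = 0x2A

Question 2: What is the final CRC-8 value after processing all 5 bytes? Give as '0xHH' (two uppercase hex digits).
After byte 1 (0x3B): reg=0xA1
After byte 2 (0x8B): reg=0xD6
After byte 3 (0x49): reg=0xD4
After byte 4 (0x92): reg=0xD5
After byte 5 (0xEA): reg=0xBD

Answer: 0xBD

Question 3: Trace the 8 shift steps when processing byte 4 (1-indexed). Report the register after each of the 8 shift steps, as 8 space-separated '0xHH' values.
Answer: 0x8C 0x1F 0x3E 0x7C 0xF8 0xF7 0xE9 0xD5

Derivation:
After byte 1 (0x3B): reg=0xA1
After byte 2 (0x8B): reg=0xD6
After byte 3 (0x49): reg=0xD4
Register before byte 4: 0xD4
After XOR with byte 0x92: 0x46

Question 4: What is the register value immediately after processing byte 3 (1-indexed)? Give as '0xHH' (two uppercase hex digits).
Answer: 0xD4

Derivation:
After byte 1 (0x3B): reg=0xA1
After byte 2 (0x8B): reg=0xD6
After byte 3 (0x49): reg=0xD4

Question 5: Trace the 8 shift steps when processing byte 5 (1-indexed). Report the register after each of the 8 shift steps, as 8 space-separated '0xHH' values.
Answer: 0x7E 0xFC 0xFF 0xF9 0xF5 0xED 0xDD 0xBD

Derivation:
After byte 1 (0x3B): reg=0xA1
After byte 2 (0x8B): reg=0xD6
After byte 3 (0x49): reg=0xD4
After byte 4 (0x92): reg=0xD5
Register before byte 5: 0xD5
After XOR with byte 0xEA: 0x3F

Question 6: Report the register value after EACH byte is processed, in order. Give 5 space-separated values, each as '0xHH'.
0xA1 0xD6 0xD4 0xD5 0xBD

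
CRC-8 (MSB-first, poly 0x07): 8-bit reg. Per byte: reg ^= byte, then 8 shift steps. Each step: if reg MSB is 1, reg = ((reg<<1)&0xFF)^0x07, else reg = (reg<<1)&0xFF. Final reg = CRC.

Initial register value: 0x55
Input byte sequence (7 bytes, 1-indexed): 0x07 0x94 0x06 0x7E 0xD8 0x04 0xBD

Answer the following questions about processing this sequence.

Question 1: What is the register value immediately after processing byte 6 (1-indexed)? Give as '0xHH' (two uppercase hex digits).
Answer: 0xA1

Derivation:
After byte 1 (0x07): reg=0xB9
After byte 2 (0x94): reg=0xC3
After byte 3 (0x06): reg=0x55
After byte 4 (0x7E): reg=0xD1
After byte 5 (0xD8): reg=0x3F
After byte 6 (0x04): reg=0xA1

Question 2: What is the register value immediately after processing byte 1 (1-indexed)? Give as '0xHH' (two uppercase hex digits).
After byte 1 (0x07): reg=0xB9

Answer: 0xB9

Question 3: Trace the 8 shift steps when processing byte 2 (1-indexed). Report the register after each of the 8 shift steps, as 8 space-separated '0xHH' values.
After byte 1 (0x07): reg=0xB9
Register before byte 2: 0xB9
After XOR with byte 0x94: 0x2D

Answer: 0x5A 0xB4 0x6F 0xDE 0xBB 0x71 0xE2 0xC3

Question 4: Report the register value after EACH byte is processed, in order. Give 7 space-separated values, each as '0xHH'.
0xB9 0xC3 0x55 0xD1 0x3F 0xA1 0x54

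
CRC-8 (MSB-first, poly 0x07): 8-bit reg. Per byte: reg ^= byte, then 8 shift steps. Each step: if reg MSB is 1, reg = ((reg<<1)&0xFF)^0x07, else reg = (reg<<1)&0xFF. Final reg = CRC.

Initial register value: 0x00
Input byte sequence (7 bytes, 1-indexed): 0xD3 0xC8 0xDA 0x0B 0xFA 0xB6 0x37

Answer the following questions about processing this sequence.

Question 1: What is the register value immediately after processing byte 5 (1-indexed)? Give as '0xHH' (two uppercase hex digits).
After byte 1 (0xD3): reg=0x37
After byte 2 (0xC8): reg=0xF3
After byte 3 (0xDA): reg=0xDF
After byte 4 (0x0B): reg=0x22
After byte 5 (0xFA): reg=0x06

Answer: 0x06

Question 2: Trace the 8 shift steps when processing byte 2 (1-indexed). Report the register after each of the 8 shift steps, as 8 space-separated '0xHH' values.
Answer: 0xF9 0xF5 0xED 0xDD 0xBD 0x7D 0xFA 0xF3

Derivation:
After byte 1 (0xD3): reg=0x37
Register before byte 2: 0x37
After XOR with byte 0xC8: 0xFF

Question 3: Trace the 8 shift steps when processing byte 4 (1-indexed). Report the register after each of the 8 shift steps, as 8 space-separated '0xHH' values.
After byte 1 (0xD3): reg=0x37
After byte 2 (0xC8): reg=0xF3
After byte 3 (0xDA): reg=0xDF
Register before byte 4: 0xDF
After XOR with byte 0x0B: 0xD4

Answer: 0xAF 0x59 0xB2 0x63 0xC6 0x8B 0x11 0x22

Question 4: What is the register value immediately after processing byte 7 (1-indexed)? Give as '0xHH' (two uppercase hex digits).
After byte 1 (0xD3): reg=0x37
After byte 2 (0xC8): reg=0xF3
After byte 3 (0xDA): reg=0xDF
After byte 4 (0x0B): reg=0x22
After byte 5 (0xFA): reg=0x06
After byte 6 (0xB6): reg=0x19
After byte 7 (0x37): reg=0xCA

Answer: 0xCA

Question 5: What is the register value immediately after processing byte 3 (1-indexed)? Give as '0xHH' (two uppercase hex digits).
After byte 1 (0xD3): reg=0x37
After byte 2 (0xC8): reg=0xF3
After byte 3 (0xDA): reg=0xDF

Answer: 0xDF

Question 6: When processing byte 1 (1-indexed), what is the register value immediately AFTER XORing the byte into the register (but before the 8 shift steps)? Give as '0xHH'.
Register before byte 1: 0x00
Byte 1: 0xD3
0x00 XOR 0xD3 = 0xD3

Answer: 0xD3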